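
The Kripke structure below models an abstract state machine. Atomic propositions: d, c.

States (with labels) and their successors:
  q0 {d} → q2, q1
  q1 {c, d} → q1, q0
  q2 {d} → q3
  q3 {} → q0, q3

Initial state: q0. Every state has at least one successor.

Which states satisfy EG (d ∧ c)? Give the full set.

{q1}

States satisfying d ∧ c: {q1}.
States satisfying EG (d ∧ c): {q1}.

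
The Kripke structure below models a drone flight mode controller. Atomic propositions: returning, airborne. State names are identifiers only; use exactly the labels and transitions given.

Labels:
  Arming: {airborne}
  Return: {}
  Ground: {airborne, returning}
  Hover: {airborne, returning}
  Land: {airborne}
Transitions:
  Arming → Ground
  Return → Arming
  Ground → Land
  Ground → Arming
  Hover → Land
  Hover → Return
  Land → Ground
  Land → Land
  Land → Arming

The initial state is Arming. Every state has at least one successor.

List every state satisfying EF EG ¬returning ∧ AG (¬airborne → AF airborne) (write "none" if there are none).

States satisfying EG ¬returning: {Land}.
States satisfying EF EG ¬returning: {Arming, Return, Ground, Hover, Land}.
States satisfying ¬airborne → AF airborne: {Arming, Return, Ground, Hover, Land}.
States satisfying AG (¬airborne → AF airborne): {Arming, Return, Ground, Hover, Land}.
States satisfying EF EG ¬returning ∧ AG (¬airborne → AF airborne): {Arming, Return, Ground, Hover, Land}.

{Arming, Return, Ground, Hover, Land}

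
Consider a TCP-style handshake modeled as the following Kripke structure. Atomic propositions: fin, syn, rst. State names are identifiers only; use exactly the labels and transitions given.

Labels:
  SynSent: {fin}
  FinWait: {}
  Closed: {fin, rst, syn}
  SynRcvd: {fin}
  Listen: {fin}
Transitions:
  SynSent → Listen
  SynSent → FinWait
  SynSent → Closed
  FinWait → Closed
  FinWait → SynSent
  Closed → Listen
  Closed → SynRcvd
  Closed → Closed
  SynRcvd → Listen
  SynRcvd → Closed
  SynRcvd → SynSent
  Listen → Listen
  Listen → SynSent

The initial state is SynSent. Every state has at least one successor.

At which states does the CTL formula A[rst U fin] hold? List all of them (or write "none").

States satisfying rst: {Closed}.
States satisfying fin: {SynSent, Closed, SynRcvd, Listen}.
States satisfying A[rst U fin]: {SynSent, Closed, SynRcvd, Listen}.

{SynSent, Closed, SynRcvd, Listen}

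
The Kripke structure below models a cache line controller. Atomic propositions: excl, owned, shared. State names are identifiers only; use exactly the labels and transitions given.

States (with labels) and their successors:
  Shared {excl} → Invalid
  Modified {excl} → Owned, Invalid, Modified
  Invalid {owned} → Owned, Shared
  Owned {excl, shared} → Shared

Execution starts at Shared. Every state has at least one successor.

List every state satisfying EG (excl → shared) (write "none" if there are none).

none

States satisfying excl → shared: {Invalid, Owned}.
States satisfying EG (excl → shared): ∅.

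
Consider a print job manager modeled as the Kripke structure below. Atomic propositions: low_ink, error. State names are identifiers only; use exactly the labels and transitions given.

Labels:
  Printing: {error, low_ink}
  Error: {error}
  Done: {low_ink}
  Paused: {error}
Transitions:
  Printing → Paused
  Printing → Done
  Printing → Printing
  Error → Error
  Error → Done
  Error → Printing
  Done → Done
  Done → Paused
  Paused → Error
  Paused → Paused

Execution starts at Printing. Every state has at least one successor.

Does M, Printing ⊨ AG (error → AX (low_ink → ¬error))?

Violated

States satisfying error → AX (low_ink → ¬error): {Done, Paused}.
States satisfying AG (error → AX (low_ink → ¬error)): ∅.
Error is reachable from Printing and violates error → AX (low_ink → ¬error), so AG fails at Printing.
Printing ∉ Sat(AG (error → AX (low_ink → ¬error))).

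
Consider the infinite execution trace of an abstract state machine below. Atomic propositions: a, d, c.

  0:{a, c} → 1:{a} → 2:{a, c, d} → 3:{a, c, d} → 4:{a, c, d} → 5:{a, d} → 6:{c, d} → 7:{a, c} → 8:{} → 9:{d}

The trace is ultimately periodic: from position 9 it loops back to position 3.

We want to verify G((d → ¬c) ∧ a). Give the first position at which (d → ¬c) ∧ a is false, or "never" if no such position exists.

2

Check (d → ¬c) ∧ a at each position in order: 0 ✓, 1 ✓.
At position 2 the labels are {a, c, d}, so (d → ¬c) ∧ a is false there. This is the first violation.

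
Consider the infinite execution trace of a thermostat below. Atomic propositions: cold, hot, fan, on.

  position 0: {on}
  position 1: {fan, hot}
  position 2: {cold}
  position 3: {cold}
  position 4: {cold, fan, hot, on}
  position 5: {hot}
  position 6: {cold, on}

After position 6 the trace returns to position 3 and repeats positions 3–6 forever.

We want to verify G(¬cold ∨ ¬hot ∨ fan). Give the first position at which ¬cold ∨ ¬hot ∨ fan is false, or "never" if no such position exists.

never

¬cold ∨ ¬hot ∨ fan holds at every position 0..6, and those are all the positions the trace ever visits, so the invariant G(¬cold ∨ ¬hot ∨ fan) is never violated.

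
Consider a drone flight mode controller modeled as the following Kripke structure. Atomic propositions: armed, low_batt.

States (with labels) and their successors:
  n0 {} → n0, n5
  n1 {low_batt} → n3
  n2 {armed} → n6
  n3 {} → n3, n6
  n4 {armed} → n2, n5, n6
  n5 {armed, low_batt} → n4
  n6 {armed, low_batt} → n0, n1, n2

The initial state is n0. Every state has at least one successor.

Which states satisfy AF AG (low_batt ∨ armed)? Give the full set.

States satisfying AG (low_batt ∨ armed): ∅.
States satisfying AF AG (low_batt ∨ armed): ∅.

none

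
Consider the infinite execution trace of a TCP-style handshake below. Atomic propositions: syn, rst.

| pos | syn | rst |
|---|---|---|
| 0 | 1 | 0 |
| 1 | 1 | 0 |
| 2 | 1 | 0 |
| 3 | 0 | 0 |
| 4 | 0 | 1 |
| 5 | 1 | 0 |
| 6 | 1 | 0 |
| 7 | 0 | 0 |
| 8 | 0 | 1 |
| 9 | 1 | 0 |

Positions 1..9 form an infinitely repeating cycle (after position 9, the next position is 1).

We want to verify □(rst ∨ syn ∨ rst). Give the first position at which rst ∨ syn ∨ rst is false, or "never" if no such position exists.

Check rst ∨ syn ∨ rst at each position in order: 0 ✓, 1 ✓, 2 ✓.
At position 3 the labels are {}, so rst ∨ syn ∨ rst is false there. This is the first violation.

3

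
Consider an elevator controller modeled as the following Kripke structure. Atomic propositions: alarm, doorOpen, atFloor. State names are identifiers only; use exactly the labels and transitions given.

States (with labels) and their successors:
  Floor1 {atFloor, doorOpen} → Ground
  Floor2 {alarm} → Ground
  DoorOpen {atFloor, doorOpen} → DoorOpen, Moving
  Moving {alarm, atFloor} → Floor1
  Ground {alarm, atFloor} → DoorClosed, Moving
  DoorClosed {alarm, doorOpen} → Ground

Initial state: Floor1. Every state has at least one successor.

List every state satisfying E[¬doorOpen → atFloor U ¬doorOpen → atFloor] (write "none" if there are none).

States satisfying ¬doorOpen → atFloor: {Floor1, DoorOpen, Moving, Ground, DoorClosed}.
States satisfying E[¬doorOpen → atFloor U ¬doorOpen → atFloor]: {Floor1, DoorOpen, Moving, Ground, DoorClosed}.

{Floor1, DoorOpen, Moving, Ground, DoorClosed}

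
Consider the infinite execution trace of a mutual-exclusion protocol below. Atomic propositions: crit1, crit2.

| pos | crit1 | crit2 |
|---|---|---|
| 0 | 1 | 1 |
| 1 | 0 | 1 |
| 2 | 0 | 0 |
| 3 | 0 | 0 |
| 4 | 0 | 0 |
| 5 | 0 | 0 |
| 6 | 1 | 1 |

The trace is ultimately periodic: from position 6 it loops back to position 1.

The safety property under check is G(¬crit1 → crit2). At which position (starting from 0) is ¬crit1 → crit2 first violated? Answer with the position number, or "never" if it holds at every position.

2

Check ¬crit1 → crit2 at each position in order: 0 ✓, 1 ✓.
At position 2 the labels are {}, so ¬crit1 → crit2 is false there. This is the first violation.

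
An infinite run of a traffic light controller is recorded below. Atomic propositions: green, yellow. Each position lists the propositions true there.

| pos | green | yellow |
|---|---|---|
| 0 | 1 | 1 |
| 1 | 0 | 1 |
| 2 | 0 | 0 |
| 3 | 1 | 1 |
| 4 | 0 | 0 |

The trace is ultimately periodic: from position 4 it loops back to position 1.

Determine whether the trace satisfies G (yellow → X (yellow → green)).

Violated

yellow → X (yellow → green) must hold at every position from 0 onward. It fails at position 0, so G (yellow → X (yellow → green)) is false.
Positions where yellow holds: 0, 1, 3.
Check X (yellow → green) at each: 0→fails, 1→ok, 3→ok.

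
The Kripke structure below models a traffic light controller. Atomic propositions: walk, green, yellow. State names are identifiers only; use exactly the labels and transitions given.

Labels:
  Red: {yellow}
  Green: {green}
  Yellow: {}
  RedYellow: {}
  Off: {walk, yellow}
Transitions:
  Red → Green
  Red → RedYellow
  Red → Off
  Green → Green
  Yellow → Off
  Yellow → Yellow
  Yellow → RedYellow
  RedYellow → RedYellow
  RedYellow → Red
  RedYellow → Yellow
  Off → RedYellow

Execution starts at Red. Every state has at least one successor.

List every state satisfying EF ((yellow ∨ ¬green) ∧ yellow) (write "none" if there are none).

{Red, Yellow, RedYellow, Off}

States satisfying (yellow ∨ ¬green) ∧ yellow: {Red, Off}.
States satisfying EF ((yellow ∨ ¬green) ∧ yellow): {Red, Yellow, RedYellow, Off}.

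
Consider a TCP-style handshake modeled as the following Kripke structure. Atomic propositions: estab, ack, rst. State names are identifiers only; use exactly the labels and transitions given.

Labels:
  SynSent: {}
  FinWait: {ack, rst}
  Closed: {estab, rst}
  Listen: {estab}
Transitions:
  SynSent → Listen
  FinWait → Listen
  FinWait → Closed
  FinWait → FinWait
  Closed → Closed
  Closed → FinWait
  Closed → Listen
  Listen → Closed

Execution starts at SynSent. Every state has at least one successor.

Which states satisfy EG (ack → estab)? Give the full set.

States satisfying ack → estab: {SynSent, Closed, Listen}.
States satisfying EG (ack → estab): {SynSent, Closed, Listen}.

{SynSent, Closed, Listen}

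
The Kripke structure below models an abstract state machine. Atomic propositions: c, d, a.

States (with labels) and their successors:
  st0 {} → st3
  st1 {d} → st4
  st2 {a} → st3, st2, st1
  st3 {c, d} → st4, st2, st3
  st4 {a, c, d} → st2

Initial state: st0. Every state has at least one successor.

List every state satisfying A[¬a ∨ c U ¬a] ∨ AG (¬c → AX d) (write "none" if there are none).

{st0, st1, st3}

States satisfying ¬a ∨ c: {st0, st1, st3, st4}.
States satisfying ¬a: {st0, st1, st3}.
States satisfying A[¬a ∨ c U ¬a]: {st0, st1, st3}.
States satisfying ¬c → AX d: {st0, st1, st3, st4}.
States satisfying AG (¬c → AX d): ∅.
States satisfying A[¬a ∨ c U ¬a] ∨ AG (¬c → AX d): {st0, st1, st3}.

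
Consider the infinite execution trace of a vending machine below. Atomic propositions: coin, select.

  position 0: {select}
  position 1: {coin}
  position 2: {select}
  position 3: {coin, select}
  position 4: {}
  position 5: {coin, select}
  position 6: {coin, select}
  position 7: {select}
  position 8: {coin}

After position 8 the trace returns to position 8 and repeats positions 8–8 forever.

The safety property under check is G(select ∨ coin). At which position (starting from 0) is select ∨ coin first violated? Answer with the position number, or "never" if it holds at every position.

4

Check select ∨ coin at each position in order: 0 ✓, 1 ✓, 2 ✓, 3 ✓.
At position 4 the labels are {}, so select ∨ coin is false there. This is the first violation.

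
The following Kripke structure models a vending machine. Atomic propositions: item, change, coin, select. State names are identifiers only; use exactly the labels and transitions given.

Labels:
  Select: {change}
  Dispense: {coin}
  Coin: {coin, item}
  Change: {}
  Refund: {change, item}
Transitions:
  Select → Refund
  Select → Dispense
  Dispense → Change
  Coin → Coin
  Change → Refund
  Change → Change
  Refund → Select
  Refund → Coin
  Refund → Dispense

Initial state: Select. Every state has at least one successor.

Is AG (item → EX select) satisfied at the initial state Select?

No

States satisfying item → EX select: {Select, Dispense, Change}.
States satisfying AG (item → EX select): ∅.
Coin is reachable from Select and violates item → EX select, so AG fails at Select.
Select ∉ Sat(AG (item → EX select)).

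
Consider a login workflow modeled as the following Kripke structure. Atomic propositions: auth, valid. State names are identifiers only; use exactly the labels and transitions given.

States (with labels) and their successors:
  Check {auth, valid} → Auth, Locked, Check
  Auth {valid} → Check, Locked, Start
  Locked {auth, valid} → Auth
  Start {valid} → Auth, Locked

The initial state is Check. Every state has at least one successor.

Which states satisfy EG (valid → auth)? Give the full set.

{Check}

States satisfying valid → auth: {Check, Locked}.
States satisfying EG (valid → auth): {Check}.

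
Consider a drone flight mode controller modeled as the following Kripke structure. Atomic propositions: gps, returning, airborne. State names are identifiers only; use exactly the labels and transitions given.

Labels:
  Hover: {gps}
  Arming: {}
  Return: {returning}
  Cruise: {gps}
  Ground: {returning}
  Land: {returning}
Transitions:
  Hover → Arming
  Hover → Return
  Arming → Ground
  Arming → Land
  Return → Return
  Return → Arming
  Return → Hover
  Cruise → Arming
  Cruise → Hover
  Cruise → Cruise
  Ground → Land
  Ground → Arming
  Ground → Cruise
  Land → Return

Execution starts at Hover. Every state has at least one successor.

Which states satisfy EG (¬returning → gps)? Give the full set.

{Hover, Return, Cruise, Ground, Land}

States satisfying ¬returning → gps: {Hover, Return, Cruise, Ground, Land}.
States satisfying EG (¬returning → gps): {Hover, Return, Cruise, Ground, Land}.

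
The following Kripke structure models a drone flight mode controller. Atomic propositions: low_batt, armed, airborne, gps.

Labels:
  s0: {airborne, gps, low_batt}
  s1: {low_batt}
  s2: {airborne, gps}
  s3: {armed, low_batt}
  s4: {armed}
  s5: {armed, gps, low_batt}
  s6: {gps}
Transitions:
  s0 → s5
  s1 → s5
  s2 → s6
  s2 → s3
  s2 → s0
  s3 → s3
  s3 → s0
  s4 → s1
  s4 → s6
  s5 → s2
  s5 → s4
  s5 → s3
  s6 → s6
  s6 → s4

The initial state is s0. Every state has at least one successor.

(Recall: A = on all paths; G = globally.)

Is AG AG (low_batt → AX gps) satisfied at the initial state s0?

No

States satisfying AG (low_batt → AX gps): ∅.
States satisfying AG AG (low_batt → AX gps): ∅.
s0 is reachable from s0 and violates AG (low_batt → AX gps), so AG fails at s0.
s0 ∉ Sat(AG AG (low_batt → AX gps)).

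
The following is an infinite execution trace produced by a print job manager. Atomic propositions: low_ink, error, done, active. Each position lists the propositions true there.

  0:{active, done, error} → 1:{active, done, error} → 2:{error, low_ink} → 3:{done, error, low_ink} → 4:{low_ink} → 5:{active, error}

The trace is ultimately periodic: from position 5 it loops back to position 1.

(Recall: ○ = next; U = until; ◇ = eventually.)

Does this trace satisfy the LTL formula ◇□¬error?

No

□¬error is false at every position 0..5, so it never becomes true and ◇□¬error fails.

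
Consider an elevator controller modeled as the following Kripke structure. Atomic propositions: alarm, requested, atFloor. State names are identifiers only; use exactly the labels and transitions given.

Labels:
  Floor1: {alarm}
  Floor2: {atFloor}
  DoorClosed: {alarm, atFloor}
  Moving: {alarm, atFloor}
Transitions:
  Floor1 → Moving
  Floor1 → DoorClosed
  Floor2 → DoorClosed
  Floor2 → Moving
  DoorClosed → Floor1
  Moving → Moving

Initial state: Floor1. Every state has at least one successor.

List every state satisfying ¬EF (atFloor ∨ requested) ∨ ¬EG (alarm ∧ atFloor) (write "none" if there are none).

{Floor1, Floor2, DoorClosed}

States satisfying atFloor ∨ requested: {Floor2, DoorClosed, Moving}.
States satisfying EF (atFloor ∨ requested): {Floor1, Floor2, DoorClosed, Moving}.
States satisfying ¬EF (atFloor ∨ requested): ∅.
States satisfying alarm ∧ atFloor: {DoorClosed, Moving}.
States satisfying EG (alarm ∧ atFloor): {Moving}.
States satisfying ¬EG (alarm ∧ atFloor): {Floor1, Floor2, DoorClosed}.
States satisfying ¬EF (atFloor ∨ requested) ∨ ¬EG (alarm ∧ atFloor): {Floor1, Floor2, DoorClosed}.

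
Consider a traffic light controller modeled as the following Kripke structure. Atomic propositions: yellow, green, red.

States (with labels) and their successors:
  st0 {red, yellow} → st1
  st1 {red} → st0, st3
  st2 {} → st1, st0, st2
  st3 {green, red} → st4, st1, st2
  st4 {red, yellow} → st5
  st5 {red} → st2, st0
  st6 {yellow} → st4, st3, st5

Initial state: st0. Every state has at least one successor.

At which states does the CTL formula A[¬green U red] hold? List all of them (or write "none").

{st0, st1, st3, st4, st5, st6}

States satisfying ¬green: {st0, st1, st2, st4, st5, st6}.
States satisfying red: {st0, st1, st3, st4, st5}.
States satisfying A[¬green U red]: {st0, st1, st3, st4, st5, st6}.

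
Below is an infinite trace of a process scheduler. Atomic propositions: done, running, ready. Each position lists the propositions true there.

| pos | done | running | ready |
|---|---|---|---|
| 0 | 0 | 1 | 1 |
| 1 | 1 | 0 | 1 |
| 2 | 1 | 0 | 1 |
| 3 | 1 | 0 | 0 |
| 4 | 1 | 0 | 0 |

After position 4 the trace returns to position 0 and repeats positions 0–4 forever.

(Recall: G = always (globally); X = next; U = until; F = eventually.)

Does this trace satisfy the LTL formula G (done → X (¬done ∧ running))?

done → X (¬done ∧ running) must hold at every position from 0 onward. It fails at position 1, so G (done → X (¬done ∧ running)) is false.
Positions where done holds: 1, 2, 3, 4.
Check X (¬done ∧ running) at each: 1→fails, 2→fails, 3→fails, 4→ok.

No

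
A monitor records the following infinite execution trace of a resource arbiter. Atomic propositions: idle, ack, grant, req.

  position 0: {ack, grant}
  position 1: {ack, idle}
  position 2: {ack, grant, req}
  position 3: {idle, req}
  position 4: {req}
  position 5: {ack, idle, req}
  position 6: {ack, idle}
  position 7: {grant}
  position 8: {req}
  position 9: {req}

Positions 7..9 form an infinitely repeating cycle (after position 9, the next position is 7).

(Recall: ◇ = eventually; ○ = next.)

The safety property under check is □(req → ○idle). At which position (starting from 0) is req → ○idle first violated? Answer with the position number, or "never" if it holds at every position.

3

Check req → ○idle at each position in order: 0 ✓, 1 ✓, 2 ✓.
At position 3 the labels are {idle, req} and the next position 4 has {req}, so req → ○idle is false there. This is the first violation.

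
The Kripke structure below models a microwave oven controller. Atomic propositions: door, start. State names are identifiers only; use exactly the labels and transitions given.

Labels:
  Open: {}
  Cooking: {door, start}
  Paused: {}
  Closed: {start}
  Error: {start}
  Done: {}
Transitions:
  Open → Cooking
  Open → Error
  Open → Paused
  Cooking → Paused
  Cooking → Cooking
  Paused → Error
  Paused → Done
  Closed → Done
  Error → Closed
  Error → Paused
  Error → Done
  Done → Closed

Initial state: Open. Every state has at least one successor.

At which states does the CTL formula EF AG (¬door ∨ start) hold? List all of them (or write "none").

States satisfying AG (¬door ∨ start): {Open, Cooking, Paused, Closed, Error, Done}.
States satisfying EF AG (¬door ∨ start): {Open, Cooking, Paused, Closed, Error, Done}.

{Open, Cooking, Paused, Closed, Error, Done}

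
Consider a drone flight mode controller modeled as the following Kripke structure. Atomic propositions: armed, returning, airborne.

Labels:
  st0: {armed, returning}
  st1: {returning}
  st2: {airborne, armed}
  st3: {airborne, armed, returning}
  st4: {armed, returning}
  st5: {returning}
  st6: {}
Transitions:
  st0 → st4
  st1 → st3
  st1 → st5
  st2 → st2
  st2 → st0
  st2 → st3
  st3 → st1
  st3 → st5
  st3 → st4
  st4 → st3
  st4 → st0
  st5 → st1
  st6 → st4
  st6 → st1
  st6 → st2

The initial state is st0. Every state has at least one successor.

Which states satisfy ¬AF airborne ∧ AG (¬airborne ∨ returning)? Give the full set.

{st0, st1, st4, st5}

States satisfying airborne: {st2, st3}.
States satisfying AF airborne: {st2, st3}.
States satisfying ¬AF airborne: {st0, st1, st4, st5, st6}.
States satisfying ¬airborne ∨ returning: {st0, st1, st3, st4, st5, st6}.
States satisfying AG (¬airborne ∨ returning): {st0, st1, st3, st4, st5}.
States satisfying ¬AF airborne ∧ AG (¬airborne ∨ returning): {st0, st1, st4, st5}.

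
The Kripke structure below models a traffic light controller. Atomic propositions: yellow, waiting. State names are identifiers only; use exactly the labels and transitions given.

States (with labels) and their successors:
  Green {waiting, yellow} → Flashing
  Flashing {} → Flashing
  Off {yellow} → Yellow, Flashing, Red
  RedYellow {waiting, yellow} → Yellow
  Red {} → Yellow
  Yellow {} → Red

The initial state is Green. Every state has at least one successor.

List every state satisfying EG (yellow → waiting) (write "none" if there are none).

{Green, Flashing, RedYellow, Red, Yellow}

States satisfying yellow → waiting: {Green, Flashing, RedYellow, Red, Yellow}.
States satisfying EG (yellow → waiting): {Green, Flashing, RedYellow, Red, Yellow}.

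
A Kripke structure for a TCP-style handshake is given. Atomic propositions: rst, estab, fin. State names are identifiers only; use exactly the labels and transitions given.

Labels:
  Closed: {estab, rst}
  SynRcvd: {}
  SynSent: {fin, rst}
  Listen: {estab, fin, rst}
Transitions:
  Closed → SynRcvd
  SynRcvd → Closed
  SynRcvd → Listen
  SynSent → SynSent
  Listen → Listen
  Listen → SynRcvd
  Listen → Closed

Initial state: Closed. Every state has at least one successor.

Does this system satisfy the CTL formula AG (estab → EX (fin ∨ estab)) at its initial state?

States satisfying estab → EX (fin ∨ estab): {SynRcvd, SynSent, Listen}.
States satisfying AG (estab → EX (fin ∨ estab)): {SynSent}.
Closed is reachable from Closed and violates estab → EX (fin ∨ estab), so AG fails at Closed.
Closed ∉ Sat(AG (estab → EX (fin ∨ estab))).

Violated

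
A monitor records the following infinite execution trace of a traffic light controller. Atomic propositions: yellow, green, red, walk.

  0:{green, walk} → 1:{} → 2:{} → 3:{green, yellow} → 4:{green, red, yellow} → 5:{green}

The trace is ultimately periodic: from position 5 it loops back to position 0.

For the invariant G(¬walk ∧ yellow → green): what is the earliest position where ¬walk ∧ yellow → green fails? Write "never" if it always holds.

¬walk ∧ yellow → green holds at every position 0..5, and those are all the positions the trace ever visits, so the invariant G(¬walk ∧ yellow → green) is never violated.

never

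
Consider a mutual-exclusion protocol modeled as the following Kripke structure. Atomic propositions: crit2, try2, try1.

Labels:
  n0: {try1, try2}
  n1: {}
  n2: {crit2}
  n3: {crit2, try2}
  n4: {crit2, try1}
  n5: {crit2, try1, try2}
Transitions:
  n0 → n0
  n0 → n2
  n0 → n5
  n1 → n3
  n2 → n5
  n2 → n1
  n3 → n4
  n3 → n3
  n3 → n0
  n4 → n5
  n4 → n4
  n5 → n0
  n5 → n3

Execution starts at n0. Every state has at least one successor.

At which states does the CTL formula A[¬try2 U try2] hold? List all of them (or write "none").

{n0, n1, n2, n3, n5}

States satisfying ¬try2: {n1, n2, n4}.
States satisfying try2: {n0, n3, n5}.
States satisfying A[¬try2 U try2]: {n0, n1, n2, n3, n5}.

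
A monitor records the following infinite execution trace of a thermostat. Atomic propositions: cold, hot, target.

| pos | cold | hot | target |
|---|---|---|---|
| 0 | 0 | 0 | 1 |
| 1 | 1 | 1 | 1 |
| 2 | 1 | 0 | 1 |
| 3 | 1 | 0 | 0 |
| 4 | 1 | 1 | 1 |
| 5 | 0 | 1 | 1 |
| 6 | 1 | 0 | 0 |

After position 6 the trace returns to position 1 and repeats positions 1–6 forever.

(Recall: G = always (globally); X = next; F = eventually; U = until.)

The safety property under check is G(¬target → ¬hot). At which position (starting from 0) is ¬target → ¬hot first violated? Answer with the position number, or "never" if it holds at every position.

¬target → ¬hot holds at every position 0..6, and those are all the positions the trace ever visits, so the invariant G(¬target → ¬hot) is never violated.

never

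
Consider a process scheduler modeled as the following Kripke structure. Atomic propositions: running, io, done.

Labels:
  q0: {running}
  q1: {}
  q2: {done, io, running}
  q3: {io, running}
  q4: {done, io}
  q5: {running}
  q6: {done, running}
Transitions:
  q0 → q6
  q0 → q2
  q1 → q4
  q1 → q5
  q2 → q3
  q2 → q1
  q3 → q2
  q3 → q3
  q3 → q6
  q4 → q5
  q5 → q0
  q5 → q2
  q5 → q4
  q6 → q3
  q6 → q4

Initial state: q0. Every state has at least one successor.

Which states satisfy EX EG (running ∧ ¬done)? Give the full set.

{q2, q3, q6}

States satisfying EG (running ∧ ¬done): {q3}.
States satisfying EX EG (running ∧ ¬done): {q2, q3, q6}.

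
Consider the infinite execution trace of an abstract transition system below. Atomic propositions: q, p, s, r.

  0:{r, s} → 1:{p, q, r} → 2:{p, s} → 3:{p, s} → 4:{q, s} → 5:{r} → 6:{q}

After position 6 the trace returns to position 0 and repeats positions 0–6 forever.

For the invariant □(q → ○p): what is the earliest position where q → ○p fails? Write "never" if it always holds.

Check q → ○p at each position in order: 0 ✓, 1 ✓, 2 ✓, 3 ✓.
At position 4 the labels are {q, s} and the next position 5 has {r}, so q → ○p is false there. This is the first violation.

4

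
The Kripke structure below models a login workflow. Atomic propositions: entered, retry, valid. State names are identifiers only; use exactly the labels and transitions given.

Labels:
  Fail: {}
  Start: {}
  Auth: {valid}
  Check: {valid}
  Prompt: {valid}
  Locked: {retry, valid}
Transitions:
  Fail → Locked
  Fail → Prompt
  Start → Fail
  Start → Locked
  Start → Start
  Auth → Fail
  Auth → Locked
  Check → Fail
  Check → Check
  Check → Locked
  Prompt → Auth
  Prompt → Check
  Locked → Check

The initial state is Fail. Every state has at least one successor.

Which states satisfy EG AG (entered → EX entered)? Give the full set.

{Fail, Start, Auth, Check, Prompt, Locked}

States satisfying AG (entered → EX entered): {Fail, Start, Auth, Check, Prompt, Locked}.
States satisfying EG AG (entered → EX entered): {Fail, Start, Auth, Check, Prompt, Locked}.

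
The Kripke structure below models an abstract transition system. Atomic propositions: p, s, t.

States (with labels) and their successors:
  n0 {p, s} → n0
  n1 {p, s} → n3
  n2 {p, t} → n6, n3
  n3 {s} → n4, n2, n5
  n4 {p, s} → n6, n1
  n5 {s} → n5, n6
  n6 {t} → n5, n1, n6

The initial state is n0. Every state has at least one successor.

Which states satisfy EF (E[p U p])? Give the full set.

States satisfying E[p U p]: {n0, n1, n2, n4}.
States satisfying EF (E[p U p]): {n0, n1, n2, n3, n4, n5, n6}.

{n0, n1, n2, n3, n4, n5, n6}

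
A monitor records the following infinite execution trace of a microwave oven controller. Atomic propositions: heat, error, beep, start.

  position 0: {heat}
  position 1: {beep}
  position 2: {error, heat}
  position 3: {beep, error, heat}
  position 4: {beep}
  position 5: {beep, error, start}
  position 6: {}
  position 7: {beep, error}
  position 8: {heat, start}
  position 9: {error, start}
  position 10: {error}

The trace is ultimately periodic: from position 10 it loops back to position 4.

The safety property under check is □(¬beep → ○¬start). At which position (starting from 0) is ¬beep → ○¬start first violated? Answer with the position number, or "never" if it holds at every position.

8

Check ¬beep → ○¬start at each position in order: 0 ✓, 1 ✓, 2 ✓, 3 ✓, 4 ✓, 5 ✓, 6 ✓, 7 ✓.
At position 8 the labels are {heat, start} and the next position 9 has {error, start}, so ¬beep → ○¬start is false there. This is the first violation.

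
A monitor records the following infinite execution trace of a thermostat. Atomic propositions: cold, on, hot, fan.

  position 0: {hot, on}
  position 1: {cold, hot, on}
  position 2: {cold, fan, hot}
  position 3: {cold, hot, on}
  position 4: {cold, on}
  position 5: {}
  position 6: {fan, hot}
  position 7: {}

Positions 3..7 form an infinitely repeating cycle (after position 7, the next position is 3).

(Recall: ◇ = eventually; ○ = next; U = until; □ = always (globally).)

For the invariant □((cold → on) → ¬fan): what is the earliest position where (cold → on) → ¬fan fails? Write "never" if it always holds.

6

Check (cold → on) → ¬fan at each position in order: 0 ✓, 1 ✓, 2 ✓, 3 ✓, 4 ✓, 5 ✓.
At position 6 the labels are {fan, hot}, so (cold → on) → ¬fan is false there. This is the first violation.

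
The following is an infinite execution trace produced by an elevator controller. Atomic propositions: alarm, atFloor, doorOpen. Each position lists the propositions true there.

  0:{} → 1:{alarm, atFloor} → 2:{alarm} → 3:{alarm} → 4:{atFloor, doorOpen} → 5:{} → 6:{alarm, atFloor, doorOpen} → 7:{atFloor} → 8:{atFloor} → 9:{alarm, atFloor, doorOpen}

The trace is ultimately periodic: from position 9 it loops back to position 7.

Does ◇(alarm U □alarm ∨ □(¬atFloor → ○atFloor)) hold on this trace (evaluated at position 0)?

alarm U □alarm ∨ □(¬atFloor → ○atFloor) holds at position 3, which is reachable from 0, so ◇(alarm U □alarm ∨ □(¬atFloor → ○atFloor)) holds.

Yes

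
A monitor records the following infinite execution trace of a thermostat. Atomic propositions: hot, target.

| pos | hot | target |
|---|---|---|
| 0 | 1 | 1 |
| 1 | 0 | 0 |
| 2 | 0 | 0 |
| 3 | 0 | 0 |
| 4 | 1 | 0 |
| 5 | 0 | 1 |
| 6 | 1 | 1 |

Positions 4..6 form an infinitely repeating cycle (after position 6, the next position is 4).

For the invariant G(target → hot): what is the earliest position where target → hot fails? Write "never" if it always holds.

5

Check target → hot at each position in order: 0 ✓, 1 ✓, 2 ✓, 3 ✓, 4 ✓.
At position 5 the labels are {target}, so target → hot is false there. This is the first violation.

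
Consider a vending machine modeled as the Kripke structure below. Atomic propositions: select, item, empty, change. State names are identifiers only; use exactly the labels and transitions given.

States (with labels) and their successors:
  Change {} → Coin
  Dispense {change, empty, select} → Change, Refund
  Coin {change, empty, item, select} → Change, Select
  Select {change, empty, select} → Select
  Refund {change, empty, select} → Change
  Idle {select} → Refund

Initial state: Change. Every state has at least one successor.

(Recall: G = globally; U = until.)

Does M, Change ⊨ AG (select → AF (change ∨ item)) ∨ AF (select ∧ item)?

States satisfying select → AF (change ∨ item): {Change, Dispense, Coin, Select, Refund, Idle}.
States satisfying AG (select → AF (change ∨ item)): {Change, Dispense, Coin, Select, Refund, Idle}.
States satisfying select ∧ item: {Coin}.
States satisfying AF (select ∧ item): {Change, Dispense, Coin, Refund, Idle}.
States satisfying AG (select → AF (change ∨ item)) ∨ AF (select ∧ item): {Change, Dispense, Coin, Select, Refund, Idle}.
Change ∈ Sat(AG (select → AF (change ∨ item)) ∨ AF (select ∧ item)).

Satisfied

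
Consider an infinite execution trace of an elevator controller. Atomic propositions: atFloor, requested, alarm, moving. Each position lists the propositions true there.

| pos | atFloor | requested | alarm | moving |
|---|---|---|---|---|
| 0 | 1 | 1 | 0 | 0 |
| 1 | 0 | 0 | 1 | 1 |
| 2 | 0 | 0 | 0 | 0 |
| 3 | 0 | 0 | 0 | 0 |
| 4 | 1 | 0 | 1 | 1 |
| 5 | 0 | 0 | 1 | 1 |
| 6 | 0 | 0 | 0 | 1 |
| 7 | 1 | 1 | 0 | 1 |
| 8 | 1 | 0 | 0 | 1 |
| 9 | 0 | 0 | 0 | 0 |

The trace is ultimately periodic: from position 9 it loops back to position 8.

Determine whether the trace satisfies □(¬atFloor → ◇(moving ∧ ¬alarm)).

Satisfied

¬atFloor → ◇(moving ∧ ¬alarm) holds at every position 0..9, and those are all positions ever visited, so □(¬atFloor → ◇(moving ∧ ¬alarm)) holds.
Positions where ¬atFloor holds: 1, 2, 3, 5, 6, 9.
Check ◇(moving ∧ ¬alarm) at each: 1→ok, 2→ok, 3→ok, 5→ok, 6→ok, 9→ok.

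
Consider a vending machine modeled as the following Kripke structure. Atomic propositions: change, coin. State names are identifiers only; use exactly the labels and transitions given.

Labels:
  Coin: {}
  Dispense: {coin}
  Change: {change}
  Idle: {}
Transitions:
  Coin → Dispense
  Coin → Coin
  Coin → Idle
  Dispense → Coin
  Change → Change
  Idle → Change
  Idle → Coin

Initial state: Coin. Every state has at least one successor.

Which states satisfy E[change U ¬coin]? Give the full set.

States satisfying change: {Change}.
States satisfying ¬coin: {Coin, Change, Idle}.
States satisfying E[change U ¬coin]: {Coin, Change, Idle}.

{Coin, Change, Idle}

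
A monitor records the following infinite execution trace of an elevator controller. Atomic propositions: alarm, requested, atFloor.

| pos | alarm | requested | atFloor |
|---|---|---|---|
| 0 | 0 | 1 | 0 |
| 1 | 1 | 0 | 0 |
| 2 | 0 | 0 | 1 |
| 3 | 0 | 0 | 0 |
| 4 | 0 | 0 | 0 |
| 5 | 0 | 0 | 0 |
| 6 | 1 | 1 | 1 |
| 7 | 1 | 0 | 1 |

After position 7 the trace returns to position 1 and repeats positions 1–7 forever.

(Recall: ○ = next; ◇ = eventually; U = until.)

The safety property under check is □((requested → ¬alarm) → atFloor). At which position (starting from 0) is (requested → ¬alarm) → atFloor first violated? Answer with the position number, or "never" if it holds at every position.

At position 0 the labels are {requested}, so (requested → ¬alarm) → atFloor is false there. This is the first violation.

0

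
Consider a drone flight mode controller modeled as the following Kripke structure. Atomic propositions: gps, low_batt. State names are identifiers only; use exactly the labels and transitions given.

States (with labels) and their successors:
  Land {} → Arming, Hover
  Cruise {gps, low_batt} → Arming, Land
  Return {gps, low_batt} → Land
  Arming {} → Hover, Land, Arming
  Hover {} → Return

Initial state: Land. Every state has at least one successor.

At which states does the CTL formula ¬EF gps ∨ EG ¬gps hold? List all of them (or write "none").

States satisfying gps: {Cruise, Return}.
States satisfying EF gps: {Land, Cruise, Return, Arming, Hover}.
States satisfying ¬EF gps: ∅.
States satisfying ¬gps: {Land, Arming, Hover}.
States satisfying EG ¬gps: {Land, Arming}.
States satisfying ¬EF gps ∨ EG ¬gps: {Land, Arming}.

{Land, Arming}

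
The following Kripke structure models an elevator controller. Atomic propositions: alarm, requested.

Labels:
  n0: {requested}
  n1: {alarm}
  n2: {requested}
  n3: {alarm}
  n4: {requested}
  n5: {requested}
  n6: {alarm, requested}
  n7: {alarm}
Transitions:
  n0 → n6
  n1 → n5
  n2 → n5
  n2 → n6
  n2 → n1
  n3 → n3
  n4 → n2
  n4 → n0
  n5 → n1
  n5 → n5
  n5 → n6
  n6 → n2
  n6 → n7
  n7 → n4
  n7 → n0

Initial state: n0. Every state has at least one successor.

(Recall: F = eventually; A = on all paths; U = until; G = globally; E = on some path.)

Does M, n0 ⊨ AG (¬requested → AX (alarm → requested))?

Satisfied

States satisfying ¬requested → AX (alarm → requested): {n0, n1, n2, n4, n5, n6, n7}.
States satisfying AG (¬requested → AX (alarm → requested)): {n0, n1, n2, n4, n5, n6, n7}.
Every state reachable from n0 satisfies ¬requested → AX (alarm → requested).
n0 ∈ Sat(AG (¬requested → AX (alarm → requested))).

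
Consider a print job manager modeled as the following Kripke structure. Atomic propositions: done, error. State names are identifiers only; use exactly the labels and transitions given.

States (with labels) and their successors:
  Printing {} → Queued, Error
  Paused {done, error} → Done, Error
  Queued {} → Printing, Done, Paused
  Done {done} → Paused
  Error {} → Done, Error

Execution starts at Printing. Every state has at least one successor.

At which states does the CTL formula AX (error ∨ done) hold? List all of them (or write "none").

States satisfying error ∨ done: {Paused, Done}.
States satisfying AX (error ∨ done): {Done}.

{Done}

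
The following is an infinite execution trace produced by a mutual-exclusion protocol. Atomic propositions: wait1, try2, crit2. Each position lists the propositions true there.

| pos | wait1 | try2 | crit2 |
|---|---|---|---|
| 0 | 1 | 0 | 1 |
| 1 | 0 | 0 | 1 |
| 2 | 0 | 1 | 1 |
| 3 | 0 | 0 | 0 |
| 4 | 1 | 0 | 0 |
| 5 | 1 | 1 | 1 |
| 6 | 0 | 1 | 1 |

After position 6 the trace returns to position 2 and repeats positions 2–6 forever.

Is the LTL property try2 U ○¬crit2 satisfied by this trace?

Walking from position 0: at position 0, ○¬crit2 has not yet held and try2 fails, so try2 U ○¬crit2 is false.

Does not hold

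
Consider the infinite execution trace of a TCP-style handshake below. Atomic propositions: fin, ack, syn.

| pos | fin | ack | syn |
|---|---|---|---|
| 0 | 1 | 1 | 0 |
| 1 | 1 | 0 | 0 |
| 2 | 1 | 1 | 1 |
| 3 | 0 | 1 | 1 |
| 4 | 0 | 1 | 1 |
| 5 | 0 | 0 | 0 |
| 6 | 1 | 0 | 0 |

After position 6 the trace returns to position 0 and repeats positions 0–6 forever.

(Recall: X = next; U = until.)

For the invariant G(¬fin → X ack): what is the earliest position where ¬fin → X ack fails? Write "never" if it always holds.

4

Check ¬fin → X ack at each position in order: 0 ✓, 1 ✓, 2 ✓, 3 ✓.
At position 4 the labels are {ack, syn} and the next position 5 has {}, so ¬fin → X ack is false there. This is the first violation.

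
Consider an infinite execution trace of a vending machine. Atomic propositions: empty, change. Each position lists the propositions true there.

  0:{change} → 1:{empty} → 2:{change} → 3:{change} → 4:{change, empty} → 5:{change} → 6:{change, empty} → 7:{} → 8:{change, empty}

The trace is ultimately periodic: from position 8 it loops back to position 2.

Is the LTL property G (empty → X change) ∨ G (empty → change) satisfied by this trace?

empty → X change must hold at every position from 0 onward. It fails at position 6, so G (empty → X change) is false.
Positions where empty holds: 1, 4, 6, 8.
Check X change at each: 1→ok, 4→ok, 6→fails, 8→ok.
empty → change must hold at every position from 0 onward. It fails at position 1, so G (empty → change) is false.
Positions where empty holds: 1, 4, 6, 8.
Check change at each: 1→fails, 4→ok, 6→ok, 8→ok.
At position 0: G (empty → X change) is false; G (empty → change) is false; so G (empty → X change) ∨ G (empty → change) is false.

Does not hold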